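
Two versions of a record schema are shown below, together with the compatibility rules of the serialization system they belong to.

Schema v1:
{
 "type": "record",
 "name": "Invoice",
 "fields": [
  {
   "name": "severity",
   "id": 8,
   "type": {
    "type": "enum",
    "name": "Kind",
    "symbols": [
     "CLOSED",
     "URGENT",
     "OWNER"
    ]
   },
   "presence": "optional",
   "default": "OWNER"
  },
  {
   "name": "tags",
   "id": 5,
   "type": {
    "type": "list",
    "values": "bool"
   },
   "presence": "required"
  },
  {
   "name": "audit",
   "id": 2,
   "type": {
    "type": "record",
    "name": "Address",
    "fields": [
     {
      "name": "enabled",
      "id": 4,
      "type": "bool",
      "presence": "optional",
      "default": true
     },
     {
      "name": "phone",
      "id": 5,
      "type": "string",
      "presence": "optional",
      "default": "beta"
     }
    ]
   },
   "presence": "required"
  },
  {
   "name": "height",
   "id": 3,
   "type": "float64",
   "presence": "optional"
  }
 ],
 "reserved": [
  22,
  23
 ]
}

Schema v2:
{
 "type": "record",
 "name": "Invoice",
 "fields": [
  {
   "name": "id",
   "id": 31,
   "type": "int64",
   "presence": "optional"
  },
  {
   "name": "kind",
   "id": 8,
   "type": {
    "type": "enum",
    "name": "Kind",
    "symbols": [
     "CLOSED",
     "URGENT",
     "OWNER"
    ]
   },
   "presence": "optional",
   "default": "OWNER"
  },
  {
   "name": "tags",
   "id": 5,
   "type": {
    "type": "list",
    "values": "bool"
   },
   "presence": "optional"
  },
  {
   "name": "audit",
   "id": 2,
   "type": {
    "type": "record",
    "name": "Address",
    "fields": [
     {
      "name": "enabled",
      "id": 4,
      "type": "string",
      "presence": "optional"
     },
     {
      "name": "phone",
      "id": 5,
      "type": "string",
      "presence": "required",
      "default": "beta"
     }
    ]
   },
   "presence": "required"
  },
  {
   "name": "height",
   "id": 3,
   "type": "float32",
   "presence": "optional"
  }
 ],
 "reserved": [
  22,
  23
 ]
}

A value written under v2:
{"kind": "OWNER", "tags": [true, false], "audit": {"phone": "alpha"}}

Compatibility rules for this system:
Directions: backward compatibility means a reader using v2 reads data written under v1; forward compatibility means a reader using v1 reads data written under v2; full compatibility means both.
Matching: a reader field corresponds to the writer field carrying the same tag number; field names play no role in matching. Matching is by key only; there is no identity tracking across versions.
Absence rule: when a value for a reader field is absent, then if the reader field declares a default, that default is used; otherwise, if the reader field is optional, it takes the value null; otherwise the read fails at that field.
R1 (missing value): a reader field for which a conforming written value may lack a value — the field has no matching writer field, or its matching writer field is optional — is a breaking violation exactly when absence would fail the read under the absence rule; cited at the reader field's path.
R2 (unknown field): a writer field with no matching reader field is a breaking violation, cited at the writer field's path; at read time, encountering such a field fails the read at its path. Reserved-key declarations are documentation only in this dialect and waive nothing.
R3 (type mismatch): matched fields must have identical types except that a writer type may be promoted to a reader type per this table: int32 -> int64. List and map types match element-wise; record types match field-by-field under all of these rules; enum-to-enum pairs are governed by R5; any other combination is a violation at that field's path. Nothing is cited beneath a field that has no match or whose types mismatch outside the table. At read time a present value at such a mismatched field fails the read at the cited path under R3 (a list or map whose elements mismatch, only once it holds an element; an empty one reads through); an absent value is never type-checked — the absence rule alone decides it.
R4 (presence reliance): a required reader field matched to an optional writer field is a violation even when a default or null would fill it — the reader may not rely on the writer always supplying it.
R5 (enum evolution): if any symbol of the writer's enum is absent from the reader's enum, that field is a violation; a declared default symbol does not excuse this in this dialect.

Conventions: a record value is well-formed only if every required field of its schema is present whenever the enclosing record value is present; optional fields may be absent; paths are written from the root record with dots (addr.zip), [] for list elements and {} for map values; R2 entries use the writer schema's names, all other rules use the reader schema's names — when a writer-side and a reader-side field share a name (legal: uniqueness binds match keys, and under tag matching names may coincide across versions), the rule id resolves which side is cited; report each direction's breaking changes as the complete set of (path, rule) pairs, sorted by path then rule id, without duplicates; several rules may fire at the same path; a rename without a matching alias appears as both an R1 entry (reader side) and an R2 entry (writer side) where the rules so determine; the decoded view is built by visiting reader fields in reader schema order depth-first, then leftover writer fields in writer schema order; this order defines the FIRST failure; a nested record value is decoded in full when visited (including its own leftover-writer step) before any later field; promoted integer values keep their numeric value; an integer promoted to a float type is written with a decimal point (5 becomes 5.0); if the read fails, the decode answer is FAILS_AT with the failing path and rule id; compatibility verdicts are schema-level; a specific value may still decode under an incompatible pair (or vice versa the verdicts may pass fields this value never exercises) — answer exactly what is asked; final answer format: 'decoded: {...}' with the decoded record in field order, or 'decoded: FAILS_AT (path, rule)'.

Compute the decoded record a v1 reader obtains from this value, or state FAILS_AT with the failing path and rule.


decoded: {"severity": "OWNER", "tags": [true, false], "audit": {"enabled": true, "phone": "alpha"}, "height": null}

arrows below run writer -> reader for Invoice
migrating the Invoice value to v1:
  severity := "OWNER" (from writer kind)
  tags := [true, false]
  audit.enabled := true (missing; default applied)
  audit.phone := "alpha"
  height := null (missing; optional => null)
  => decoded: {"severity": "OWNER", "tags": [true, false], "audit": {"enabled": true, "phone": "alpha"}, "height": null}
the other Invoice changes do not affect what is asked:
  field enabled in record Address: type bool changed to string (its default is dropped) -> a verdict-level change on Invoice — the shown value reads the same
  field tags in record Invoice: required changed to optional -> a verdict-level change on Invoice — the shown value reads the same
  field height in record Invoice: type float64 changed to float32 -> a verdict-level change on Invoice — the shown value reads the same
  field phone in record Address: optional changed to required -> a verdict-level change on Invoice — the shown value reads the same
  added field id to record Invoice: optional int64, tag 31 (in v2 it sits immediately before kind) -> a verdict-level change on Invoice — the shown value reads the same
  renamed field severity to kind in record Invoice -> fires no rule on Invoice under this dialect and leaves the result unchanged


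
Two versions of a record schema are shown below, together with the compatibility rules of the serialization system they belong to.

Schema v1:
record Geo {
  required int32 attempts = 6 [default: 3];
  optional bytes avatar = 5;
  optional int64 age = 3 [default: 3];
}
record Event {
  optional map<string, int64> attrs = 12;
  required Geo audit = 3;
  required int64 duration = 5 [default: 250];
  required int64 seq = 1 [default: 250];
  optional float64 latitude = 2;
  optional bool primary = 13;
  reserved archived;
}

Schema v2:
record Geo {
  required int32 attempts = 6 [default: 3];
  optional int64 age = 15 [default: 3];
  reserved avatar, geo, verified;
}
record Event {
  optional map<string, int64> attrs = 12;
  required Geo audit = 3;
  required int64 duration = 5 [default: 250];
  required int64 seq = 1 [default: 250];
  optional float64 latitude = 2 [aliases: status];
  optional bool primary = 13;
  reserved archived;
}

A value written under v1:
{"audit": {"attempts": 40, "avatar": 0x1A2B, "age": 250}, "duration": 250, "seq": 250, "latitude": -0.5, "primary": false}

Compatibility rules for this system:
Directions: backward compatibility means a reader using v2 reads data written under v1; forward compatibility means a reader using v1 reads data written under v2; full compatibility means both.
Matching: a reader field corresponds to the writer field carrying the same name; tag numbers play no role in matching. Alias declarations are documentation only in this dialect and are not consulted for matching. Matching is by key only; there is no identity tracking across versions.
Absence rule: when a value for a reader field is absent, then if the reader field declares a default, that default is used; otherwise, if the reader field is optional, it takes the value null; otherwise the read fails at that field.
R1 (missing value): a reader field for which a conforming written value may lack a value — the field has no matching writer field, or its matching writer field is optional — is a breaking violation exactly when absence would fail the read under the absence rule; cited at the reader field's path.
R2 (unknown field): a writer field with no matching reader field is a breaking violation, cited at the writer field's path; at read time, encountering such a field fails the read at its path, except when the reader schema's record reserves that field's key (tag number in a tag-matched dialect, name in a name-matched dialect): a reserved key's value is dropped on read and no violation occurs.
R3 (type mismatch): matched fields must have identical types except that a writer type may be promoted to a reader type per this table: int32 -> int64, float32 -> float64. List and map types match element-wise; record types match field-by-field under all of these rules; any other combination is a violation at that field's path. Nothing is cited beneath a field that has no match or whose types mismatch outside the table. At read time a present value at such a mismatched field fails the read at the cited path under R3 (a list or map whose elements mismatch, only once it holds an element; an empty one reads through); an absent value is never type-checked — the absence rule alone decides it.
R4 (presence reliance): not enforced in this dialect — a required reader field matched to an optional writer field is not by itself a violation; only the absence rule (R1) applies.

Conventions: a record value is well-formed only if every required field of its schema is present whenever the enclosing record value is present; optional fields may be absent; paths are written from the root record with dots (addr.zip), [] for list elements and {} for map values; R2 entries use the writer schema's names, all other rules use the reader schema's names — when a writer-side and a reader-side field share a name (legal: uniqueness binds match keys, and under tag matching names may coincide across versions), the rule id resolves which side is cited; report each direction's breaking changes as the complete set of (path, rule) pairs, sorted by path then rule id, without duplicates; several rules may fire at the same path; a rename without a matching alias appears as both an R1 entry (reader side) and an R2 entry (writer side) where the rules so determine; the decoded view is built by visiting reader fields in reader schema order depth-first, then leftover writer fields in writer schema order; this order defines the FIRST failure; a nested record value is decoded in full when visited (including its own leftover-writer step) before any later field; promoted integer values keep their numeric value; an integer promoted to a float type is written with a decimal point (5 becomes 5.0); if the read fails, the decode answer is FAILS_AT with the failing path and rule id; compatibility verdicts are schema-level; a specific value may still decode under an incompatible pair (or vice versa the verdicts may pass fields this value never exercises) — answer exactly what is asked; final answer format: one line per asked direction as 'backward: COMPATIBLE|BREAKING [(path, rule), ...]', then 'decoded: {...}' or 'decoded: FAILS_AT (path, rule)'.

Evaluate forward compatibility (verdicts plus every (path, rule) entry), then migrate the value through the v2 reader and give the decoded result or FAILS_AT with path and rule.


forward: COMPATIBLE []; decoded: {"attrs": null, "audit": {"attempts": 40, "age": 250}, "duration": 250, "seq": 250, "latitude": -0.5, "primary": false}

arrows below run writer -> reader for Event
forward on Event — v1 reading data written by v2:
  attrs: paired with writer attrs (map<string, int64> -> map<string, int64>; writer optional)
  audit: paired with writer audit (Geo -> Geo; writer required)
  duration: paired with writer duration (int64 -> int64; writer required)
  seq: paired with writer seq (int64 -> int64; writer required)
  latitude: paired with writer latitude (float64 -> float64; writer optional)
  primary: paired with writer primary (bool -> bool; writer optional)
  audit.attempts: paired with writer audit.attempts (int32 -> int32; writer required)
  audit.avatar: no writer-side match
  audit.age: paired with writer audit.age (int64 -> int64; writer optional)
  => forward verdict for Event: COMPATIBLE, no violations
decoding the Event value with the v2 reader:
  attrs := null (absent, optional -> null)
  audit.attempts := 40
  audit.age := 250
  writer audit.avatar: reserved -> dropped
  duration := 250
  seq := 250
  latitude := -0.5
  primary := false
  => decoded: {"attrs": null, "audit": {"attempts": 40, "age": 250}, "duration": 250, "seq": 250, "latitude": -0.5, "primary": false}
ruling out the remaining Event differences:
  field age in record Geo: tag 3 changed to 15 -> inert for the asked Event verdict: nothing fires


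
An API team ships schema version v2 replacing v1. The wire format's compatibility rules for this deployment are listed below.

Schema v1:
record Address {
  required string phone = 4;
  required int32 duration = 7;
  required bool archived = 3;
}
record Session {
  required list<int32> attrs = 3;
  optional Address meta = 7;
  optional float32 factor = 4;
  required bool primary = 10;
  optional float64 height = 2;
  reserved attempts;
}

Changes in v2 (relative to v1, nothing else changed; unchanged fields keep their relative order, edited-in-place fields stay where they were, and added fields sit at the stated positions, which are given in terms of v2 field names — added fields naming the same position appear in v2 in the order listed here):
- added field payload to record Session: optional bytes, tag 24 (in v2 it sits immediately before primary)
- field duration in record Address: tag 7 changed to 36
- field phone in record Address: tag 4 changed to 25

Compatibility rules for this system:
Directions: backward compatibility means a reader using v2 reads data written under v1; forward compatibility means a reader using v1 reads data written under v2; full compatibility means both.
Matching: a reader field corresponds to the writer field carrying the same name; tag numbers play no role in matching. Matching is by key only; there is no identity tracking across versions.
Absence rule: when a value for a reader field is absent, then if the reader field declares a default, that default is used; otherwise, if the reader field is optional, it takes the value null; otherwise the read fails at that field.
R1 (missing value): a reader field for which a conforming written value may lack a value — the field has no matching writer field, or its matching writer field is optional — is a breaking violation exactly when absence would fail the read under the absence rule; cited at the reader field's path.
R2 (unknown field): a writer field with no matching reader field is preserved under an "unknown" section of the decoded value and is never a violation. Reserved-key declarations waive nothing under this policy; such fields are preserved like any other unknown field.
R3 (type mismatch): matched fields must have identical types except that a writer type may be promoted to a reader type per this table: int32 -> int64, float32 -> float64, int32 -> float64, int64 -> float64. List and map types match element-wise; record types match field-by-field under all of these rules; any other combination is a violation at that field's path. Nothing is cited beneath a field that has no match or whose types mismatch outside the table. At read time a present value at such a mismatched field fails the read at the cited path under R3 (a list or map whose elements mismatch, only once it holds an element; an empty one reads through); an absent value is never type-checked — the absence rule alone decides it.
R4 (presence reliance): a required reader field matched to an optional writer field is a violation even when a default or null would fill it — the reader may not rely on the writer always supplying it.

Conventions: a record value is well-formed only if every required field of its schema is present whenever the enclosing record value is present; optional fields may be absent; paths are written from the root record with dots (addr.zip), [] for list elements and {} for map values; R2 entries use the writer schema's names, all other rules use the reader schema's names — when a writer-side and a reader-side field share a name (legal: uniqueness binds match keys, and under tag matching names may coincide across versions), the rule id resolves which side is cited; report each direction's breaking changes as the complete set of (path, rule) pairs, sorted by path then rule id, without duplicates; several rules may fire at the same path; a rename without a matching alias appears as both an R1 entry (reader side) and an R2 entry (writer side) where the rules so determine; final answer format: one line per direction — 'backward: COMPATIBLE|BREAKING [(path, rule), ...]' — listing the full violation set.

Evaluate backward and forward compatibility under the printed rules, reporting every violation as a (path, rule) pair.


backward: COMPATIBLE []; forward: COMPATIBLE []

the writer's type comes first in each Session pair
backward for Session (reader v2, writer v1):
  list<int32> -> list<int32>, writer required: attrs aligns to attrs
  Address -> Address, writer optional: meta aligns to meta
  float32 -> float32, writer optional: factor aligns to factor
  payload: no writer match
  bool -> bool, writer required: primary aligns to primary
  float64 -> float64, writer optional: height aligns to height
  string -> string, writer required: meta.phone aligns to meta.phone
  int32 -> int32, writer required: meta.duration aligns to meta.duration
  bool -> bool, writer required: meta.archived aligns to meta.archived
  => no violations; backward on Session: COMPATIBLE
forward for Session (reader v1, writer v2):
  list<int32> -> list<int32>, writer required: attrs aligns to attrs
  Address -> Address, writer optional: meta aligns to meta
  float32 -> float32, writer optional: factor aligns to factor
  bool -> bool, writer required: primary aligns to primary
  float64 -> float64, writer optional: height aligns to height
  payload (writer side), unknown to reader
  string -> string, writer required: meta.phone aligns to meta.phone
  int32 -> int32, writer required: meta.duration aligns to meta.duration
  bool -> bool, writer required: meta.archived aligns to meta.archived
  => no violations; forward on Session: COMPATIBLE


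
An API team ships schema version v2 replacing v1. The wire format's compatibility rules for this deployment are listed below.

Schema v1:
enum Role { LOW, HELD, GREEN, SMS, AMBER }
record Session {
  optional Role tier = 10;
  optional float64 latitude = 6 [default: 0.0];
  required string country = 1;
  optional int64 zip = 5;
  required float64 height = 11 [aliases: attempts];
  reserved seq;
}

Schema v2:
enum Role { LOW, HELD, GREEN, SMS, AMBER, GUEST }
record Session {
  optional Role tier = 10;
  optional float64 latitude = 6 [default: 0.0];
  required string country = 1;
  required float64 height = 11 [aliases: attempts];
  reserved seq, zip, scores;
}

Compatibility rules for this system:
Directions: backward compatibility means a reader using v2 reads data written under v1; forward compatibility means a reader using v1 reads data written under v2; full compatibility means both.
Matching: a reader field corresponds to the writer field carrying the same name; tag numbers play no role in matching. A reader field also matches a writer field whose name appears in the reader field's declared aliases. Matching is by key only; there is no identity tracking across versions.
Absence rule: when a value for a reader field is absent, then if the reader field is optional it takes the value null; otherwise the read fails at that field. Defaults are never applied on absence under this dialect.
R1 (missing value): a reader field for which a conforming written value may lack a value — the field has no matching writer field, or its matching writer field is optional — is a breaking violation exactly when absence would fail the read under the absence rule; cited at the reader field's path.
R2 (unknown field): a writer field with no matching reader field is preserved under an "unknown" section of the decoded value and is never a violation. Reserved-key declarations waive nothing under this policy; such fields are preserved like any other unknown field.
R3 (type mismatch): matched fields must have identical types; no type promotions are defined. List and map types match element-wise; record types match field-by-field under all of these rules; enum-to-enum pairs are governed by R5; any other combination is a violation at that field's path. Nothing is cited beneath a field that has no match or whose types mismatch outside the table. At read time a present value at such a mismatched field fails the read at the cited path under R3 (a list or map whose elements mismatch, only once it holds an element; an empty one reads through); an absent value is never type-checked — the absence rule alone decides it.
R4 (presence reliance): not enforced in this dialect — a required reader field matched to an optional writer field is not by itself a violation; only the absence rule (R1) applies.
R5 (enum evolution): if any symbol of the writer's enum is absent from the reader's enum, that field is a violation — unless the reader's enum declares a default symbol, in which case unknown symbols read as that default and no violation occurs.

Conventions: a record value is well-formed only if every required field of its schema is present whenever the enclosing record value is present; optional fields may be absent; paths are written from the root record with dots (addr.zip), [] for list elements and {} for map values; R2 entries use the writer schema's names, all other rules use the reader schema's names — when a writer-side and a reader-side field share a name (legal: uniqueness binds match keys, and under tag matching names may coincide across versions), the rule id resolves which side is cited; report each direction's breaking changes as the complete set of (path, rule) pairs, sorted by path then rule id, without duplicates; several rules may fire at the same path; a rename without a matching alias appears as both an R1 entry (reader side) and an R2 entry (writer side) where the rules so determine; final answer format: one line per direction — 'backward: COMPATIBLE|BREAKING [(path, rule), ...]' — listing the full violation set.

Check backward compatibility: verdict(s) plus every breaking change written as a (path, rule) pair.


backward: COMPATIBLE []

the writer's type comes first in each Session pair
checking backward for Session: reader v2 against writer v1:
  writer optional, Role -> Role: reader tier maps from writer tier
  writer optional, float64 -> float64: reader latitude maps from writer latitude
  writer required, string -> string: reader country maps from writer country
  writer required, float64 -> float64: reader height maps from writer height
  writer zip: unknown to reader
  => backward verdict for Session: COMPATIBLE, no violations
remaining Session differences; none change what is asked:
  enum Role (field tier in record Session): symbol GUEST added -> fires only in the forward direction of Session, which is not asked here
  removed field zip from record Session (its key "zip" joins the reserved list) -> fires no rule on Session, leaving the asked answer as it is


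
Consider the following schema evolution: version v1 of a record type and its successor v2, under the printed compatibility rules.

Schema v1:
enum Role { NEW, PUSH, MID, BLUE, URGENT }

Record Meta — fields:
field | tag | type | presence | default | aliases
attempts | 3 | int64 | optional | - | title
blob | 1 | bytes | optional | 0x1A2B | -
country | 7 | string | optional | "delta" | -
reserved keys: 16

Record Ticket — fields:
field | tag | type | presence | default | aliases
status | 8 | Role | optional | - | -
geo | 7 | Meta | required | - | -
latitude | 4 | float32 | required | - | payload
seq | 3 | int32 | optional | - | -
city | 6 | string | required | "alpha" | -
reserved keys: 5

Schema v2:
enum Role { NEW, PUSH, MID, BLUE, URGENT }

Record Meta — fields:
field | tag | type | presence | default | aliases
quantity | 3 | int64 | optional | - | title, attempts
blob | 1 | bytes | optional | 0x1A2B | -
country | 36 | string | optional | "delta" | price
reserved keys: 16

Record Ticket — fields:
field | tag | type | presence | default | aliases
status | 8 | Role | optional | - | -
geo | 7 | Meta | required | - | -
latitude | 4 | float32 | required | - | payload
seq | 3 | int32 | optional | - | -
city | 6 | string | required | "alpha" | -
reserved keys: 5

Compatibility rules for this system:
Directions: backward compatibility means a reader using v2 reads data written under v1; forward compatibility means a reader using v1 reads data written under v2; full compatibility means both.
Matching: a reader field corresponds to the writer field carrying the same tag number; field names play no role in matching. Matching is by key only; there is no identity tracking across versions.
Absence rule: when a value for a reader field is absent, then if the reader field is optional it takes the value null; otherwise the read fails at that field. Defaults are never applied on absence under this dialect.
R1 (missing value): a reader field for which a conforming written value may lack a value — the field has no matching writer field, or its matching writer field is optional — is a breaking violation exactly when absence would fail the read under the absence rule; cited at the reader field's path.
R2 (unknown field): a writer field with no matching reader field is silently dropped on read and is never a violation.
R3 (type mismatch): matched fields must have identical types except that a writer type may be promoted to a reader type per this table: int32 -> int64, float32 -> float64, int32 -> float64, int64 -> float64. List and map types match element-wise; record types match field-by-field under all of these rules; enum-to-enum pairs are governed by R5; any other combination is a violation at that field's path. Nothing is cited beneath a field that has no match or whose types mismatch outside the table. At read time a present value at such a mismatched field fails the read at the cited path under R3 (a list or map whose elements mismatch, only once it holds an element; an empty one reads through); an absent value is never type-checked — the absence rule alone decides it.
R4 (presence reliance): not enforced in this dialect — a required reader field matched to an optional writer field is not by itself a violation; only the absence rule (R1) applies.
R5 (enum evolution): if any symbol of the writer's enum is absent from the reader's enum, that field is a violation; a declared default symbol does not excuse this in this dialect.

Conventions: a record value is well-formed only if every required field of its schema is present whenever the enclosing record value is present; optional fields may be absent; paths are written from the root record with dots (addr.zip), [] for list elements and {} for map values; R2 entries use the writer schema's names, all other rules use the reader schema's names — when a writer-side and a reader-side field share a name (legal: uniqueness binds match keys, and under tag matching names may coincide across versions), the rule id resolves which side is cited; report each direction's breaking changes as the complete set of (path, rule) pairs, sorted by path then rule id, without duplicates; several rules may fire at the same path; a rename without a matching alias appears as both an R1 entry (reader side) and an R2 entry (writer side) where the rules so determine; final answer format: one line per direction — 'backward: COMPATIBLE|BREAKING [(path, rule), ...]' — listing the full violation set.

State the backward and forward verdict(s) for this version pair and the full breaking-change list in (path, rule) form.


arrows below run writer -> reader for Ticket
checking backward for Ticket: reader v2 against writer v1:
  Role -> Role, writer optional: status aligns to status
  Meta -> Meta, writer required: geo aligns to geo
  float32 -> float32, writer required: latitude aligns to latitude
  int32 -> int32, writer optional: seq aligns to seq
  string -> string, writer required: city aligns to city
  int64 -> int64, writer optional: geo.quantity aligns to geo.attempts
  bytes -> bytes, writer optional: geo.blob aligns to geo.blob
  geo.country: no writer match
  leftover writer field: geo.country
  => no violations; backward on Ticket: COMPATIBLE
checking forward for Ticket: reader v1 against writer v2:
  Role -> Role, writer optional: status aligns to status
  Meta -> Meta, writer required: geo aligns to geo
  float32 -> float32, writer required: latitude aligns to latitude
  int32 -> int32, writer optional: seq aligns to seq
  string -> string, writer required: city aligns to city
  int64 -> int64, writer optional: geo.attempts aligns to geo.quantity
  bytes -> bytes, writer optional: geo.blob aligns to geo.blob
  geo.country: no writer match
  leftover writer field: geo.country
  => no violations; forward on Ticket: COMPATIBLE

backward: COMPATIBLE []; forward: COMPATIBLE []


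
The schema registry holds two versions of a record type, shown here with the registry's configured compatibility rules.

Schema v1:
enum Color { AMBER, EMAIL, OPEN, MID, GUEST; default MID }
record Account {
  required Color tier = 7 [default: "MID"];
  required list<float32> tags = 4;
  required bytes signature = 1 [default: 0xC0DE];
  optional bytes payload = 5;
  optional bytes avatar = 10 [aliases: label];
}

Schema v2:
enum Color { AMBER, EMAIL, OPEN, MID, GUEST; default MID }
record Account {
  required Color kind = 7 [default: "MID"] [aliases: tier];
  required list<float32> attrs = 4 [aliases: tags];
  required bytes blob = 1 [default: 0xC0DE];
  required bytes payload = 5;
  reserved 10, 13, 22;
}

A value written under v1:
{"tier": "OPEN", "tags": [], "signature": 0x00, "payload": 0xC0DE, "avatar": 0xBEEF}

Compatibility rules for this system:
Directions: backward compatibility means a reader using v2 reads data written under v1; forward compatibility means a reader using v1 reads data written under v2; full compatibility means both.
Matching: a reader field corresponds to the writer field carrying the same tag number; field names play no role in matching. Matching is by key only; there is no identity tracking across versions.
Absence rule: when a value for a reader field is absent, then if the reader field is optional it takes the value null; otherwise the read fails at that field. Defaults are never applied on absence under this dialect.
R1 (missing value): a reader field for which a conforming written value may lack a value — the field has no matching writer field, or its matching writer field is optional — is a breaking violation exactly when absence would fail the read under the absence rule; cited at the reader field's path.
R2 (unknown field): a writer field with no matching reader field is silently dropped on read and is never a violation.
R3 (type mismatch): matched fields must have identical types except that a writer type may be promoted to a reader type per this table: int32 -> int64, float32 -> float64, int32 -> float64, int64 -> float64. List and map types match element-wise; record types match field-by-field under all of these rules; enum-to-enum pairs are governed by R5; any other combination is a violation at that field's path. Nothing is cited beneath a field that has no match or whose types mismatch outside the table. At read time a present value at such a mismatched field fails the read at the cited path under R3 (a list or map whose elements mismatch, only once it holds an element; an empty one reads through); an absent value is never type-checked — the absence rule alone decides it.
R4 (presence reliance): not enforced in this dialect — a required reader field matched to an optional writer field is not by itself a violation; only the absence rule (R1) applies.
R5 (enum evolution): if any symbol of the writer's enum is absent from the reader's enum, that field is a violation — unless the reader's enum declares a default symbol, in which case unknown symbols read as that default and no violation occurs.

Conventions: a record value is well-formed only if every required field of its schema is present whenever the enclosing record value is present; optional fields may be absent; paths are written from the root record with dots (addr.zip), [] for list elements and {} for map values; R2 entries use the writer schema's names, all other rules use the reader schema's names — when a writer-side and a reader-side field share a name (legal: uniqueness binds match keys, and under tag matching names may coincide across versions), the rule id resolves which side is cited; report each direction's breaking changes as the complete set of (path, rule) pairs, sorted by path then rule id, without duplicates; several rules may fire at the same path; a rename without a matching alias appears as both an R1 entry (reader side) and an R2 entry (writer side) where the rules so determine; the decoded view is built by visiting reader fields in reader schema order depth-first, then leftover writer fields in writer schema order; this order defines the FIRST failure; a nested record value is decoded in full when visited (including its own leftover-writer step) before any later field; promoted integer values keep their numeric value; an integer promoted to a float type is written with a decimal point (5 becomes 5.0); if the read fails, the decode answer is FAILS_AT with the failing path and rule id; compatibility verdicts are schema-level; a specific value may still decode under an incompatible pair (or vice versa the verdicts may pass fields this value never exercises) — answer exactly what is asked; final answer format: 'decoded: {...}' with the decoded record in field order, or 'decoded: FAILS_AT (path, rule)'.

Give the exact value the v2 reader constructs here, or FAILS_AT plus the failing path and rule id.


each type pair in Account: writer, then reader
decode (reader v2):
  kind := "OPEN" (from writer tier)
  attrs := [] (from writer tags)
  blob := 0x00 (from writer signature)
  payload := 0xC0DE
  writer avatar: unknown -> dropped
  => decoded: {"kind": "OPEN", "attrs": [], "blob": 0x00, "payload": 0xC0DE}
remaining Account differences; none change what is asked:
  field payload in record Account: optional changed to required -> changes Account's schema-level verdicts only — the decode of this value is the same

decoded: {"kind": "OPEN", "attrs": [], "blob": 0x00, "payload": 0xC0DE}


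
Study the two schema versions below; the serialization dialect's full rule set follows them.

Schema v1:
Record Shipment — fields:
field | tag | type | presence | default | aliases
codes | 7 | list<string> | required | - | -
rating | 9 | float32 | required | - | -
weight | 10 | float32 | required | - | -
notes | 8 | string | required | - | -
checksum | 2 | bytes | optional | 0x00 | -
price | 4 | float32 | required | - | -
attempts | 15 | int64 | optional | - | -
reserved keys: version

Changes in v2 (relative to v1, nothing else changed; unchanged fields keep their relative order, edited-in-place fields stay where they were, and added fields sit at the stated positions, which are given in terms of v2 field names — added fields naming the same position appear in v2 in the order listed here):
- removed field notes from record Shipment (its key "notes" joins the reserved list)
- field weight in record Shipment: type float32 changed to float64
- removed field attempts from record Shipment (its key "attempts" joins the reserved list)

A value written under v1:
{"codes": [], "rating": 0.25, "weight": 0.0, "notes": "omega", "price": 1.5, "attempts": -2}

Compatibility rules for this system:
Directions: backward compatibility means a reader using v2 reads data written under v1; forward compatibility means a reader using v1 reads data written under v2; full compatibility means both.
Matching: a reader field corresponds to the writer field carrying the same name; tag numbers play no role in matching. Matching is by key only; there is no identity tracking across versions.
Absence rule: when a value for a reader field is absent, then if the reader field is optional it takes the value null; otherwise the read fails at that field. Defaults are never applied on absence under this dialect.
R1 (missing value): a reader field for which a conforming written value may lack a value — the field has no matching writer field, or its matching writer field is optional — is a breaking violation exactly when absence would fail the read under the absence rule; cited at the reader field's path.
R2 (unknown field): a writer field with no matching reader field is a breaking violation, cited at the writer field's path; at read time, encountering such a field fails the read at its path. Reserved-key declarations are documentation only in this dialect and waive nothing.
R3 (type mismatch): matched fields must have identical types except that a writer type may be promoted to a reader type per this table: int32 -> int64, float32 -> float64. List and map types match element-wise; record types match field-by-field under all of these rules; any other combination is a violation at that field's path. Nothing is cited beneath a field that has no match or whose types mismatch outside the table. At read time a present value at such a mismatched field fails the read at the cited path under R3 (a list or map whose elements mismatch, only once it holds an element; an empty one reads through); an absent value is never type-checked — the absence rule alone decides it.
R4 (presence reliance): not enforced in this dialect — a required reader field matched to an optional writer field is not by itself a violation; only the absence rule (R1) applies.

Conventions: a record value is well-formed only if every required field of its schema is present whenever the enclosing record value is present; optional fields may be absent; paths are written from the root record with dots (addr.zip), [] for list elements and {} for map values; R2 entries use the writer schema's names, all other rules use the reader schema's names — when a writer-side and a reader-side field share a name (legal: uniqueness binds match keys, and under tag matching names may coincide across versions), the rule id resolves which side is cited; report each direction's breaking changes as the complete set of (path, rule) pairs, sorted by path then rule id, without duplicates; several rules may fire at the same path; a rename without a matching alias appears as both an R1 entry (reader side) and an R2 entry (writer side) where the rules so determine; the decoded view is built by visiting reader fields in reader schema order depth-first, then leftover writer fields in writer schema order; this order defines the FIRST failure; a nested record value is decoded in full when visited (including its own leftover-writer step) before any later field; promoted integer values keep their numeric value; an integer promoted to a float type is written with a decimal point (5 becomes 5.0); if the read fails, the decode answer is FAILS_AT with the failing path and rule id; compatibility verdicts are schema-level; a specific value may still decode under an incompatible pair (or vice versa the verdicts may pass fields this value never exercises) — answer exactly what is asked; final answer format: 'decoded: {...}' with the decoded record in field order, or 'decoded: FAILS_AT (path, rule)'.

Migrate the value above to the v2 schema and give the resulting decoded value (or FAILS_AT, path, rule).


in Shipment below, arrows point writer -> reader
decode (reader v2):
  codes := []
  rating := 0.25
  weight := 0.0 (float32 -> float64)
  checksum := null (not supplied -> null)
  price := 1.5
  read fails at notes under R2 (unknown field)
  => FAILS_AT (notes, R2)
diffs on Shipment not affecting the asked answer:
  field weight in record Shipment: type float32 changed to float64 -> changes Shipment's schema-level verdicts only — the decode of this value is the same
  removed field attempts from record Shipment (its key "attempts" joins the reserved list) -> changes Shipment's schema-level verdicts only — the decode of this value is the same

decoded: FAILS_AT (notes, R2)
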